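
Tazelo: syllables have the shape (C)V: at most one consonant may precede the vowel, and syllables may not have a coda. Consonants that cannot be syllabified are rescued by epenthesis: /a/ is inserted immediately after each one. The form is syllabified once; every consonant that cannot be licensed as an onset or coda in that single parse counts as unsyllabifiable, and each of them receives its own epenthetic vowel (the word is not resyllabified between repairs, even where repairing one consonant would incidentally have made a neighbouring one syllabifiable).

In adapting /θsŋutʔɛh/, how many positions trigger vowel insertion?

4

The unsyllabifiable consonants are /θ/, /s/, /t/, /h/; each receives one epenthetic vowel.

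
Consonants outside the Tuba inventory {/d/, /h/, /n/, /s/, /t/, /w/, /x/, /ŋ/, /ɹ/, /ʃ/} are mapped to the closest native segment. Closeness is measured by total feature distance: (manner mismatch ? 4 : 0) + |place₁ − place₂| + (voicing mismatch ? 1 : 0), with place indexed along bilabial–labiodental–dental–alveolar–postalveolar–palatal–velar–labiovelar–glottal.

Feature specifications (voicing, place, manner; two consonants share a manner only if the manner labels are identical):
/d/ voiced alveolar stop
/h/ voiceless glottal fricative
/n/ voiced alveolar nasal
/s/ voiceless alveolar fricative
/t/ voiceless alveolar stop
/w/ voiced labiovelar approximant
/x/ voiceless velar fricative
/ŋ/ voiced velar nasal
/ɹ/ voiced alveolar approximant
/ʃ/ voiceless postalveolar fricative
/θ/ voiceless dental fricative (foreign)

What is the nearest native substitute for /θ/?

/s/ is closest: same manner (fricative), place distance 1 (dental→alveolar), same voicing; total 1. Next closest is /ʃ/ at distance 2.

s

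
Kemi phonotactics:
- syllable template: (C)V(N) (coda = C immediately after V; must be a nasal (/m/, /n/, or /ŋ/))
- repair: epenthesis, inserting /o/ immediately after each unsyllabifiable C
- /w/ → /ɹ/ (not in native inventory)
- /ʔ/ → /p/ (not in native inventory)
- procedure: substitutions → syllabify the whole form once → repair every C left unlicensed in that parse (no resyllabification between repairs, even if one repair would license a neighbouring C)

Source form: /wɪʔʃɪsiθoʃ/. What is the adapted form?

Substitution: /w/ → /ɹ/, /ʔ/ → /p/, giving /ɹɪpʃɪsiθoʃ/.
Under (C)V(N), the unsyllabifiable consonants are /p/, /ʃ/ (only a nasal (/m/, /n/, or /ŋ/) is licensed in coda position; onsets are limited to one consonant).
Inserting the epenthetic vowel yields /p/ → /po/, /ʃ/ → /ʃo/.

ɹɪpoʃɪsiθoʃo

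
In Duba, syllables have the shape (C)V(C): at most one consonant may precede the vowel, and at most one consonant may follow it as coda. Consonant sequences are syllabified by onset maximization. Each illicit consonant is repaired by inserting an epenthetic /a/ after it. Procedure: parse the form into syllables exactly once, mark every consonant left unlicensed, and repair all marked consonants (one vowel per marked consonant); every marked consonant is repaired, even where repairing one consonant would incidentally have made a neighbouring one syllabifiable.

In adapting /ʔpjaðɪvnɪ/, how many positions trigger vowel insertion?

2

The unsyllabifiable consonants are /ʔ/, /p/; each receives one epenthetic vowel.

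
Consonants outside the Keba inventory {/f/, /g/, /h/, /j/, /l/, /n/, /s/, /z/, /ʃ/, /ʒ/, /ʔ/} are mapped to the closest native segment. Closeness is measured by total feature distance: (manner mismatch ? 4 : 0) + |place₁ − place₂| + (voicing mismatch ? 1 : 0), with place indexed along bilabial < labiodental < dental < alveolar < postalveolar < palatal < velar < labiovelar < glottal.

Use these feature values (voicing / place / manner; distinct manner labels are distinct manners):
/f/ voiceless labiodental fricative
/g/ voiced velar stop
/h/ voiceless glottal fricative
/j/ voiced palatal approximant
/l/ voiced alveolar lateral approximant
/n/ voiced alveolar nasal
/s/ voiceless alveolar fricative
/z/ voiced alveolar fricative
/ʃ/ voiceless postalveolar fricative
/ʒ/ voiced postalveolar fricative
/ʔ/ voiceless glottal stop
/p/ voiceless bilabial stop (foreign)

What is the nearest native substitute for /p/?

/f/ is closest: manner differs (stop→fricative, +4), place distance 1 (bilabial→labiodental), same voicing; total 5. Next closest is /g/ at distance 7.

f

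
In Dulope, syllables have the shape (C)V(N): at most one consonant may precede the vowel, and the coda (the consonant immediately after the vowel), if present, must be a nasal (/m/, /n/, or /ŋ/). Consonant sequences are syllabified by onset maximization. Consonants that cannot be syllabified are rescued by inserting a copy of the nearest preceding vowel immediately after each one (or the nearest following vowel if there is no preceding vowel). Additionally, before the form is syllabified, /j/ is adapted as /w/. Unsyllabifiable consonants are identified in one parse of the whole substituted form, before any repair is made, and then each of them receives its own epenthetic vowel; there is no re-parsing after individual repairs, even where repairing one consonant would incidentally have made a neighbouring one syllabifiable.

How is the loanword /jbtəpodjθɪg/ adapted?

wəbətəpodowoθɪgɪ

Substitution: /j/ → /w/, giving /wbtəpodwθɪg/.
The consonants /w/, /b/, /d/, /w/, /g/ cannot be parsed into a legal (C)V(N) syllable (only a nasal (/m/, /n/, or /ŋ/) is licensed in coda position; onsets are limited to one consonant).
Epenthesis after each stranded consonant: /w/ → /wə/, /b/ → /bə/, /d/ → /do/, /w/ → /wo/, /g/ → /gɪ/.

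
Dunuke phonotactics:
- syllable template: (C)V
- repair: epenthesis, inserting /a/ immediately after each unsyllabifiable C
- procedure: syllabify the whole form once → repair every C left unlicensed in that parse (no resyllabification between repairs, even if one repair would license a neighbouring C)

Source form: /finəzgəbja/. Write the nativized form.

finəzagəbaja

Syllabifying with onset maximization leaves /z/, /b/ stranded (no codas are permitted; onsets are limited to one consonant).
Epenthesis after each stranded consonant: /z/ → /za/, /b/ → /ba/.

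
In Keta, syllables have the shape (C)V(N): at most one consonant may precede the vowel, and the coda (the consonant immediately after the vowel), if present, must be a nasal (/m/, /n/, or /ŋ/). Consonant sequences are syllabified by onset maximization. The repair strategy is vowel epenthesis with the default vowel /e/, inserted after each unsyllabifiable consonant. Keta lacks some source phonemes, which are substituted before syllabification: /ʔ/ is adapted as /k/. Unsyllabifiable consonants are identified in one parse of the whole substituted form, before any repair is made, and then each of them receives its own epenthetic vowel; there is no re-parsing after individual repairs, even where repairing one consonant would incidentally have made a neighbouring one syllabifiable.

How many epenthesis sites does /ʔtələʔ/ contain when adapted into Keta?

After substitution the input is /ktələk/.
The unsyllabifiable consonants are /k/, /k/; each receives one epenthetic vowel.

2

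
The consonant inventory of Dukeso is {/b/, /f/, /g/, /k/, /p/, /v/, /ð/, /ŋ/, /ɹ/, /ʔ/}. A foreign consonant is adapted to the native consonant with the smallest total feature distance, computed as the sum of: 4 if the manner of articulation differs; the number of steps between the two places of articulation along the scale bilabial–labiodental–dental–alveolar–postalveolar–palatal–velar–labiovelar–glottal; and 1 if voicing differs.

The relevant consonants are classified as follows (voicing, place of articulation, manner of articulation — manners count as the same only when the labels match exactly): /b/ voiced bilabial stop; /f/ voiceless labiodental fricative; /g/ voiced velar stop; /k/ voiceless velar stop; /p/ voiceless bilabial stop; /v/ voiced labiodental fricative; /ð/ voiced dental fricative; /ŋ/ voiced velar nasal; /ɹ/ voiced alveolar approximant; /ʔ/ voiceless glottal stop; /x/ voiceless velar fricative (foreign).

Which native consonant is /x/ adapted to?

/k/ is closest: manner differs (fricative→stop, +4), place distance 0 (velar→velar), same voicing; total 4. Next closest is /f/ at distance 5.

k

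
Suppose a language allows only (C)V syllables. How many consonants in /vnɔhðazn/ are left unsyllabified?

Syllabifying with onset maximization leaves /v/, /h/, /z/, /n/ stranded (no codas are permitted; onsets are limited to one consonant).

4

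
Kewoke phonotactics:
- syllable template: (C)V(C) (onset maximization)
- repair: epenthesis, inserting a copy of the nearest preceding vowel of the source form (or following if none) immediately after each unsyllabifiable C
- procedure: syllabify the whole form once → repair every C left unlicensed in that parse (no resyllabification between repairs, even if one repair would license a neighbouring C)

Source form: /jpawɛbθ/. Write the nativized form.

Under (C)V(C), the unsyllabifiable consonants are /j/, /θ/ (at most one coda consonant is licensed; onsets are limited to one consonant).
Each unlicensed consonant becomes the onset of a new syllable: /j/ → /ja/, /θ/ → /θɛ/.

japawɛbθɛ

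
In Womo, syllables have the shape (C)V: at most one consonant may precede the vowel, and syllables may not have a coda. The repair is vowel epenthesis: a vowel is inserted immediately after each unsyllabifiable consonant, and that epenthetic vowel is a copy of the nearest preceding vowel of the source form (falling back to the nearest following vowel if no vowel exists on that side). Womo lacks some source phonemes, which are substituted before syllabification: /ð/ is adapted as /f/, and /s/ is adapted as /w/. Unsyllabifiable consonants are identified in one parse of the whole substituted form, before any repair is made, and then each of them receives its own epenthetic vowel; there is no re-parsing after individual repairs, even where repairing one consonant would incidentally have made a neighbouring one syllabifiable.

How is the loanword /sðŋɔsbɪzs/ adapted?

wɔfɔŋɔwɔbɪzɪwɪ

Substitution: /s/ → /w/, /ð/ → /f/, giving /wfŋɔwbɪzw/.
Syllabifying with onset maximization leaves /w/, /f/, /w/, /z/, /w/ stranded (no codas are permitted; onsets are limited to one consonant).
Epenthesis after each stranded consonant: /w/ → /wɔ/, /f/ → /fɔ/, /w/ → /wɔ/, /z/ → /zɪ/, /w/ → /wɪ/.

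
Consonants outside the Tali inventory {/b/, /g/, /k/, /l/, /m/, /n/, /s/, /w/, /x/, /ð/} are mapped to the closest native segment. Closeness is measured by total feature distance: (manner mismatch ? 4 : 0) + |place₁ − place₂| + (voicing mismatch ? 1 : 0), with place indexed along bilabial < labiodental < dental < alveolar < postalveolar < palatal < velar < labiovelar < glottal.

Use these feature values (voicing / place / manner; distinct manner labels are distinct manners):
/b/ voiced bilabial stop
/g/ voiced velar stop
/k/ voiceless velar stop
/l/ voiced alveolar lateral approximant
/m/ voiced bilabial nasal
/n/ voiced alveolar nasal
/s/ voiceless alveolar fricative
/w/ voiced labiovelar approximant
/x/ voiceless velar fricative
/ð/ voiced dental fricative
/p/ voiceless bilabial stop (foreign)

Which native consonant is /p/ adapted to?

b

/b/ is closest: same manner (stop), place distance 0 (bilabial→bilabial), voicing differs (+1); total 1. Next closest is /m/ at distance 5.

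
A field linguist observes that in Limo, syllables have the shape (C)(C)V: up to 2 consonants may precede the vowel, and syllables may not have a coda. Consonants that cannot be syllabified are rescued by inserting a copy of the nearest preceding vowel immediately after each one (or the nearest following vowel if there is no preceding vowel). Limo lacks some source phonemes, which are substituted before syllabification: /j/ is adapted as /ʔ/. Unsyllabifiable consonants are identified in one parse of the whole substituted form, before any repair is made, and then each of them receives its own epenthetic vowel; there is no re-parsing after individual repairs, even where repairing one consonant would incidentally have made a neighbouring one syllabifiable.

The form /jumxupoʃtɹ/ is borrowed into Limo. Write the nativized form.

Substitution: /j/ → /ʔ/, giving /ʔumxupoʃtɹ/.
Syllabifying with onset maximization leaves /ʃ/, /t/, /ɹ/ stranded (no codas are permitted; onsets may contain at most 2 consonants).
Inserting the epenthetic vowel yields /ʃ/ → /ʃo/, /t/ → /to/, /ɹ/ → /ɹo/.

ʔumxupoʃotoɹo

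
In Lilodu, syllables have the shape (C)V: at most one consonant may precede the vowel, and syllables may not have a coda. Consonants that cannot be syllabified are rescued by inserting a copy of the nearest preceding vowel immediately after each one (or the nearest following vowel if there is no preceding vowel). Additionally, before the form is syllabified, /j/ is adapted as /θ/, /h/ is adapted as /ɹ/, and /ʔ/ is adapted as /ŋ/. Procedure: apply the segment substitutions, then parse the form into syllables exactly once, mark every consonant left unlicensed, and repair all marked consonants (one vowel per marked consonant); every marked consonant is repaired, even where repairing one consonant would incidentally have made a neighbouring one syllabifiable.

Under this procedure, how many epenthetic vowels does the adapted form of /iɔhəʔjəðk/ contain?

After substitution the input is /iɔɹəŋθəðk/.
The unsyllabifiable consonants are /ŋ/, /ð/, /k/; each receives one epenthetic vowel.

3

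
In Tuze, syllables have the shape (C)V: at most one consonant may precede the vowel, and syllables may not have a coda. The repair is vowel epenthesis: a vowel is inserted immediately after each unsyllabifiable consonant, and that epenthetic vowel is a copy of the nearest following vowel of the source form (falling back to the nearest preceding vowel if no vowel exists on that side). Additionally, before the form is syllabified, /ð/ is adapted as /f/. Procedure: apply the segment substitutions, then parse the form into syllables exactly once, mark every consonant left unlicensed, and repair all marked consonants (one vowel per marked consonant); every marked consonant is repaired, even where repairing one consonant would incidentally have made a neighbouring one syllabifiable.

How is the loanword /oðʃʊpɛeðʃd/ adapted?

Substitution: /ð/ → /f/, giving /ofʃʊpɛefʃd/.
The consonants /f/, /f/, /ʃ/, /d/ cannot be parsed into a legal (C)V syllable (no codas are permitted; onsets are limited to one consonant).
Inserting the epenthetic vowel yields /f/ → /fʊ/, /f/ → /fe/, /ʃ/ → /ʃe/, /d/ → /de/.

ofʊʃʊpɛefeʃede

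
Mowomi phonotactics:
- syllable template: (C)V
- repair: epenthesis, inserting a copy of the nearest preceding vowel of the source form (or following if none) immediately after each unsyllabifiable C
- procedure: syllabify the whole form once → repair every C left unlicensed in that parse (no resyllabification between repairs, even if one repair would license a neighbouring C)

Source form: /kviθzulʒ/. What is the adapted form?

Syllabifying with onset maximization leaves /k/, /θ/, /l/, /ʒ/ stranded (no codas are permitted; onsets are limited to one consonant).
Epenthesis after each stranded consonant: /k/ → /ki/, /θ/ → /θi/, /l/ → /lu/, /ʒ/ → /ʒu/.

kiviθizuluʒu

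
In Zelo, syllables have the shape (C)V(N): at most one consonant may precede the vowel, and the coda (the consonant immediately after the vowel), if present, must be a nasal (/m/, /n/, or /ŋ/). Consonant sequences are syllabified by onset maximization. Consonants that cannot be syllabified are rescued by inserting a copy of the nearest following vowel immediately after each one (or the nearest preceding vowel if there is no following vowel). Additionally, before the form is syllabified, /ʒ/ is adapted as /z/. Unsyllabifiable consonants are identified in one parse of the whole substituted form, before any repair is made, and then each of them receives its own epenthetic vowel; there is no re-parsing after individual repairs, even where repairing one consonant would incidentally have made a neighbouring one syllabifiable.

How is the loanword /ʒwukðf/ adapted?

zuwukuðufu

Substitution: /ʒ/ → /z/, giving /zwukðf/.
The consonants /z/, /k/, /ð/, /f/ cannot be parsed into a legal (C)V(N) syllable (only a nasal (/m/, /n/, or /ŋ/) is licensed in coda position; onsets are limited to one consonant).
Epenthesis after each stranded consonant: /z/ → /zu/, /k/ → /ku/, /ð/ → /ðu/, /f/ → /fu/.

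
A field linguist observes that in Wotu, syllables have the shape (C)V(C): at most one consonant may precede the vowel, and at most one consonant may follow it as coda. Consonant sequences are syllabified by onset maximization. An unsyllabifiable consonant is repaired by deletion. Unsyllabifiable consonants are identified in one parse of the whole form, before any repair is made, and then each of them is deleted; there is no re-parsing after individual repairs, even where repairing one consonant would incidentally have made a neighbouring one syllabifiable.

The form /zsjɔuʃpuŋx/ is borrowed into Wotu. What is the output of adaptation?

Syllabifying with onset maximization leaves /z/, /s/, /x/ stranded (at most one coda consonant is licensed; onsets are limited to one consonant).
Each unlicensed consonant is deleted: /z/, /s/, /x/.

jɔuʃpuŋ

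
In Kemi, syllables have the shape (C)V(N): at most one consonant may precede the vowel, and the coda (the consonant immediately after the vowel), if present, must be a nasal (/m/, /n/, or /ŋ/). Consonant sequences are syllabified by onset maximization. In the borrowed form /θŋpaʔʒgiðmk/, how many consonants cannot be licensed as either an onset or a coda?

7

The consonants /θ/, /ŋ/, /ʔ/, /ʒ/, /ð/, /m/, /k/ cannot be parsed into a legal (C)V(N) syllable (only a nasal (/m/, /n/, or /ŋ/) is licensed in coda position; onsets are limited to one consonant).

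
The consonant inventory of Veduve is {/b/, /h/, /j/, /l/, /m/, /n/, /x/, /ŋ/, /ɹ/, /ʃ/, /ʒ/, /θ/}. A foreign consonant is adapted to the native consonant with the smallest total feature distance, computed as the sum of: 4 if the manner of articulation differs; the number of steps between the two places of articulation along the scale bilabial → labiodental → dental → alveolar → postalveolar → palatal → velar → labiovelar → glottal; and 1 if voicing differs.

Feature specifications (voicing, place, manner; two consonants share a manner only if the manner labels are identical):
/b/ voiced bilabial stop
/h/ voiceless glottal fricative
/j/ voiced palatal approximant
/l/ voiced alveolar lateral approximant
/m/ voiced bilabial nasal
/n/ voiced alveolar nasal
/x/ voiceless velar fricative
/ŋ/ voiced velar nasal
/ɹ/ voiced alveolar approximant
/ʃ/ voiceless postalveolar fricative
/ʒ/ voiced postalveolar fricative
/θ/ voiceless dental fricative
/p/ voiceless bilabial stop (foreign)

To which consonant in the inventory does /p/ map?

b

/b/ is closest: same manner (stop), place distance 0 (bilabial→bilabial), voicing differs (+1); total 1. Next closest is /m/ at distance 5.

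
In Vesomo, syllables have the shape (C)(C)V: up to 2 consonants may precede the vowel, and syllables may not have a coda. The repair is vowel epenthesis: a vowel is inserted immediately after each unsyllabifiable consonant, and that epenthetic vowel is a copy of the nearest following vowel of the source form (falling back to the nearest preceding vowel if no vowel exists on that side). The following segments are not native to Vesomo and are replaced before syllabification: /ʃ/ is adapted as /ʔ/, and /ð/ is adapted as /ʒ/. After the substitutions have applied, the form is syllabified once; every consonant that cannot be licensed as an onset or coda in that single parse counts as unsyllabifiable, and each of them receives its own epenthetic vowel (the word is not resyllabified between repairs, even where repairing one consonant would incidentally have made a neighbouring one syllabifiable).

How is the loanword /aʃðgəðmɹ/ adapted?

aʔəʒgəʒəməɹə

Substitution: /ʃ/ → /ʔ/, /ð/ → /ʒ/, giving /aʔʒgəʒmɹ/.
Under (C)(C)V, the unsyllabifiable consonants are /ʔ/, /ʒ/, /m/, /ɹ/ (no codas are permitted; onsets may contain at most 2 consonants).
Epenthesis after each stranded consonant: /ʔ/ → /ʔə/, /ʒ/ → /ʒə/, /m/ → /mə/, /ɹ/ → /ɹə/.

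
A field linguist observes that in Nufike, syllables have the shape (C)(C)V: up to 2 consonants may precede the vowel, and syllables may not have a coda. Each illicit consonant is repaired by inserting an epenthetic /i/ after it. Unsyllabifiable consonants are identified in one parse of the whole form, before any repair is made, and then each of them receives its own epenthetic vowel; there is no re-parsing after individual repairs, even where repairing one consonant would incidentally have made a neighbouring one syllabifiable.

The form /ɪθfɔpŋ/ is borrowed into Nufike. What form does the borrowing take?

ɪθfɔpiŋi

Syllabifying with onset maximization leaves /p/, /ŋ/ stranded (no codas are permitted; onsets may contain at most 2 consonants).
Each unlicensed consonant becomes the onset of a new syllable: /p/ → /pi/, /ŋ/ → /ŋi/.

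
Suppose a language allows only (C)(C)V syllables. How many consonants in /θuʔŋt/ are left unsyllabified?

Syllabifying with onset maximization leaves /ʔ/, /ŋ/, /t/ stranded (no codas are permitted; onsets may contain at most 2 consonants).

3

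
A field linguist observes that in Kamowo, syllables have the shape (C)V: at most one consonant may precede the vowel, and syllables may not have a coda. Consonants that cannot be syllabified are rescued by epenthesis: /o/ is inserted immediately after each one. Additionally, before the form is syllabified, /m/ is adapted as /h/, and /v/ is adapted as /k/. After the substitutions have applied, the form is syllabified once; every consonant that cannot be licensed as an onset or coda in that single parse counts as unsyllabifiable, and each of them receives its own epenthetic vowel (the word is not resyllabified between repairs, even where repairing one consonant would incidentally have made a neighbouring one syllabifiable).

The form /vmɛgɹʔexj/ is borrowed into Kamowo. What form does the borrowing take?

kohɛgoɹoʔexojo

Substitution: /v/ → /k/, /m/ → /h/, giving /khɛgɹʔexj/.
Under (C)V, the unsyllabifiable consonants are /k/, /g/, /ɹ/, /x/, /j/ (no codas are permitted; onsets are limited to one consonant).
Epenthesis after each stranded consonant: /k/ → /ko/, /g/ → /go/, /ɹ/ → /ɹo/, /x/ → /xo/, /j/ → /jo/.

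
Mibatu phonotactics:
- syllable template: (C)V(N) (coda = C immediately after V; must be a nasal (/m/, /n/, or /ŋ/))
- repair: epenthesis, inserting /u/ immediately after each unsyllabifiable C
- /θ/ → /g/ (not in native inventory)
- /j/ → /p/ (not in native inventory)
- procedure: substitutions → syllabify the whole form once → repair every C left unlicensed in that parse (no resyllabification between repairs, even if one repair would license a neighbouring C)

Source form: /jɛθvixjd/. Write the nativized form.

Substitution: /j/ → /p/, /θ/ → /g/, giving /pɛgvixpd/.
Syllabifying with onset maximization leaves /g/, /x/, /p/, /d/ stranded (only a nasal (/m/, /n/, or /ŋ/) is licensed in coda position; onsets are limited to one consonant).
Epenthesis after each stranded consonant: /g/ → /gu/, /x/ → /xu/, /p/ → /pu/, /d/ → /du/.

pɛguvixupudu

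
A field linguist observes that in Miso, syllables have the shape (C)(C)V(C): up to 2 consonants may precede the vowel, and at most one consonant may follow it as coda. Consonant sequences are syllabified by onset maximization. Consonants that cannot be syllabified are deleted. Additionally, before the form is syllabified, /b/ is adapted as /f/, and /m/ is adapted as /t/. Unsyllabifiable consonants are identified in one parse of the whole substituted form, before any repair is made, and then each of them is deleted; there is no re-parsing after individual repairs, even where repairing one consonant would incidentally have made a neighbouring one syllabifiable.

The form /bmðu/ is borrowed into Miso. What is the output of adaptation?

Substitution: /b/ → /f/, /m/ → /t/, giving /ftðu/.
Syllabifying with onset maximization leaves /f/ stranded (at most one coda consonant is licensed; onsets may contain at most 2 consonants).
Deletion applies to /f/.

tðu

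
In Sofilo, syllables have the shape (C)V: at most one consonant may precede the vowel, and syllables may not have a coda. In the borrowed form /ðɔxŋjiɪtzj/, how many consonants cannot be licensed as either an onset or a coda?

5

Syllabifying with onset maximization leaves /x/, /ŋ/, /t/, /z/, /j/ stranded (no codas are permitted; onsets are limited to one consonant).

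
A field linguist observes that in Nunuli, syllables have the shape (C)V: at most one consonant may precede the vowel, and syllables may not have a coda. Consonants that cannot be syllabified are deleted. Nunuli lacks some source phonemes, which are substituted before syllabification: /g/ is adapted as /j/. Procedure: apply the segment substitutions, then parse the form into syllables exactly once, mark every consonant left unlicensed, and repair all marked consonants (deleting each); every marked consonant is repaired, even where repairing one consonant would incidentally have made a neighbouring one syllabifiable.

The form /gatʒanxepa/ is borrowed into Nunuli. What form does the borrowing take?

jaʒaxepa

Substitution: /g/ → /j/, giving /jatʒanxepa/.
Under (C)V, the unsyllabifiable consonants are /t/, /n/ (no codas are permitted; onsets are limited to one consonant).
Deletion applies to /t/, /n/.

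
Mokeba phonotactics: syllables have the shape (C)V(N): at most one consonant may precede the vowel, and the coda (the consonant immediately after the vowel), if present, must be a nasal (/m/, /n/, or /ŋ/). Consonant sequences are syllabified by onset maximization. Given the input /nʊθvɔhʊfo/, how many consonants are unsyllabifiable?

The consonants /θ/ cannot be parsed into a legal (C)V(N) syllable (only a nasal (/m/, /n/, or /ŋ/) is licensed in coda position; onsets are limited to one consonant).

1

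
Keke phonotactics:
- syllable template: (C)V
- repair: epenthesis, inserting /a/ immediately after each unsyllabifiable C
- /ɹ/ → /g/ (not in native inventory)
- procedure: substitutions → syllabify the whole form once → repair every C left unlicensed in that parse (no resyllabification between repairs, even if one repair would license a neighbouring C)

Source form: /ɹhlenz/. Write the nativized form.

Substitution: /ɹ/ → /g/, giving /ghlenz/.
Syllabifying with onset maximization leaves /g/, /h/, /n/, /z/ stranded (no codas are permitted; onsets are limited to one consonant).
Each unlicensed consonant becomes the onset of a new syllable: /g/ → /ga/, /h/ → /ha/, /n/ → /na/, /z/ → /za/.

gahalenaza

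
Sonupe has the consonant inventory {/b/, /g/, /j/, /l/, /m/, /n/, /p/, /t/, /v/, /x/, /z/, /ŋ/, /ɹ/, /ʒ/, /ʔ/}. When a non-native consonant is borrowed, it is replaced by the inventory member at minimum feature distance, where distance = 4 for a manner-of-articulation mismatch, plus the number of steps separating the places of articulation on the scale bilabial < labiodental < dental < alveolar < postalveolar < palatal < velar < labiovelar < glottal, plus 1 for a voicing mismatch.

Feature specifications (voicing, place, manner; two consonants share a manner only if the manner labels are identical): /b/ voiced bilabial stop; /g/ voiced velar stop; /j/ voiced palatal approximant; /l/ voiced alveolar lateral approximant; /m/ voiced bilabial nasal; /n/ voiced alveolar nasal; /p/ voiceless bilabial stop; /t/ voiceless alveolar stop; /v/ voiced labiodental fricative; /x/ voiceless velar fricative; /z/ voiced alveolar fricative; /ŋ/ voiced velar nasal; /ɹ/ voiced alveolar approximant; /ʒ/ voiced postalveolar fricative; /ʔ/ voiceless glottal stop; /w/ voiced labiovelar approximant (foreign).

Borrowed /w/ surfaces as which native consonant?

/j/ is closest: same manner (approximant), place distance 2 (labiovelar→palatal), same voicing; total 2. Next closest is /ɹ/ at distance 4.

j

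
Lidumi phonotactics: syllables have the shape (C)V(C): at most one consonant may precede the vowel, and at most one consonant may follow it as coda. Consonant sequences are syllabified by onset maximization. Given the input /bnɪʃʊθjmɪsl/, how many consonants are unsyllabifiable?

3

Under (C)V(C), the unsyllabifiable consonants are /b/, /j/, /l/ (at most one coda consonant is licensed; onsets are limited to one consonant).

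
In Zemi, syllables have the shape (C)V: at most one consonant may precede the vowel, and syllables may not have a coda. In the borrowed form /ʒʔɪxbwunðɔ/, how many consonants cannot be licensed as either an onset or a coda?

4

The consonants /ʒ/, /x/, /b/, /n/ cannot be parsed into a legal (C)V syllable (no codas are permitted; onsets are limited to one consonant).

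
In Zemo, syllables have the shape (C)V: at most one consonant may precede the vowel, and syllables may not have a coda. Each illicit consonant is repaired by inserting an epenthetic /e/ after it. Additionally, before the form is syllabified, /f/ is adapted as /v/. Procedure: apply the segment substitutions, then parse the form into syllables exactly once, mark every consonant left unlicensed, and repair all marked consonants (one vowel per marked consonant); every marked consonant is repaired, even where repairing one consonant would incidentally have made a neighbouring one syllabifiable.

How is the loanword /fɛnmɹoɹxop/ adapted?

vɛnemeɹoɹexope

Substitution: /f/ → /v/, giving /vɛnmɹoɹxop/.
The consonants /n/, /m/, /ɹ/, /p/ cannot be parsed into a legal (C)V syllable (no codas are permitted; onsets are limited to one consonant).
Each unlicensed consonant becomes the onset of a new syllable: /n/ → /ne/, /m/ → /me/, /ɹ/ → /ɹe/, /p/ → /pe/.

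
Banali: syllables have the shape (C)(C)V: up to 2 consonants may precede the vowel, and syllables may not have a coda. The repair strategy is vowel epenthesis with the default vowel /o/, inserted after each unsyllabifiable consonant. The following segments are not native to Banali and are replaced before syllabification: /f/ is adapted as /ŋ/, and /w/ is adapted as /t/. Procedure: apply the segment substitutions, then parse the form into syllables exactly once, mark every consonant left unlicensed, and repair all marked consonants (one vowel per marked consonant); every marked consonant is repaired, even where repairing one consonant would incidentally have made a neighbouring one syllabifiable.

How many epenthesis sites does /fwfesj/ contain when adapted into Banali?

3

After substitution the input is /ŋtŋesj/.
The unsyllabifiable consonants are /ŋ/, /s/, /j/; each receives one epenthetic vowel.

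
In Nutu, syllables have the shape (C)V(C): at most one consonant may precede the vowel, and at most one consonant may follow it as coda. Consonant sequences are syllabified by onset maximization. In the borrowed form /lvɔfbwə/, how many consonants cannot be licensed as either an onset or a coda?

Under (C)V(C), the unsyllabifiable consonants are /l/, /b/ (at most one coda consonant is licensed; onsets are limited to one consonant).

2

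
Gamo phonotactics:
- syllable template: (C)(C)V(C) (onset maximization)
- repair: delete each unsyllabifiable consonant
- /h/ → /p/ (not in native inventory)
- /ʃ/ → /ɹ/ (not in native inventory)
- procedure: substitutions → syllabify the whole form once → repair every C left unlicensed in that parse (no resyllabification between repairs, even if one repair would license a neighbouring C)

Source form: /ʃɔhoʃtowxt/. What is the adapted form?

Substitution: /ʃ/ → /ɹ/, /h/ → /p/, giving /ɹɔpoɹtowxt/.
The consonants /x/, /t/ cannot be parsed into a legal (C)(C)V(C) syllable (at most one coda consonant is licensed; onsets may contain at most 2 consonants).
Each unlicensed consonant is deleted: /x/, /t/.

ɹɔpoɹtow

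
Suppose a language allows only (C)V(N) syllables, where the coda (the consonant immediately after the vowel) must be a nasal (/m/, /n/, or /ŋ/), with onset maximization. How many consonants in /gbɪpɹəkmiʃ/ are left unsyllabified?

Syllabifying with onset maximization leaves /g/, /p/, /k/, /ʃ/ stranded (only a nasal (/m/, /n/, or /ŋ/) is licensed in coda position; onsets are limited to one consonant).

4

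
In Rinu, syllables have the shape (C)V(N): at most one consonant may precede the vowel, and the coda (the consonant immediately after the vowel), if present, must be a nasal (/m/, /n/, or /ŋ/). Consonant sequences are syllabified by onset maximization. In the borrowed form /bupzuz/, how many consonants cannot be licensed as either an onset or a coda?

2

Under (C)V(N), the unsyllabifiable consonants are /p/, /z/ (only a nasal (/m/, /n/, or /ŋ/) is licensed in coda position; onsets are limited to one consonant).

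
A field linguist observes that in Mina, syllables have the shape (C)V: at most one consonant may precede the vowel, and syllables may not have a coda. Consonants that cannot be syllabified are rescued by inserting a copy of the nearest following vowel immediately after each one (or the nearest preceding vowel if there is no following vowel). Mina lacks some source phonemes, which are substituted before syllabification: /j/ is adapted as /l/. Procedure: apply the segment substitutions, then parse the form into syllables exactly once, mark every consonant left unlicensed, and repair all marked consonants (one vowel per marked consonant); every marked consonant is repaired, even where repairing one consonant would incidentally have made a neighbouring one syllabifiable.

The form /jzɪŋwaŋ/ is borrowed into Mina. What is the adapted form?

Substitution: /j/ → /l/, giving /lzɪŋwaŋ/.
Under (C)V, the unsyllabifiable consonants are /l/, /ŋ/, /ŋ/ (no codas are permitted; onsets are limited to one consonant).
Epenthesis after each stranded consonant: /l/ → /lɪ/, /ŋ/ → /ŋa/, /ŋ/ → /ŋa/.

lɪzɪŋawaŋa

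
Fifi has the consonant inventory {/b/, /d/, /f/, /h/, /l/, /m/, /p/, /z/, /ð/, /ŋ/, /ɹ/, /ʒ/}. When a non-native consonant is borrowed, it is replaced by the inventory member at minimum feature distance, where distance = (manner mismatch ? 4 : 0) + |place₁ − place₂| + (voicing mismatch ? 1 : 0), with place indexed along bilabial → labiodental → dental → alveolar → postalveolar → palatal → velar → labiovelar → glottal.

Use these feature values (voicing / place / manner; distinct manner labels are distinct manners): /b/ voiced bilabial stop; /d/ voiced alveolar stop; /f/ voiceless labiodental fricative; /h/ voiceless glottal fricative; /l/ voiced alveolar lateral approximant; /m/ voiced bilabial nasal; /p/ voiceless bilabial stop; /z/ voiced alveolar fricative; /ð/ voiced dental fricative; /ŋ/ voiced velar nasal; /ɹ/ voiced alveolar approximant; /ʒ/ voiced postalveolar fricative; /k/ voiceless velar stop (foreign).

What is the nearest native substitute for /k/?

d

/d/ is closest: same manner (stop), place distance 3 (velar→alveolar), voicing differs (+1); total 4. Next closest is /ŋ/ at distance 5.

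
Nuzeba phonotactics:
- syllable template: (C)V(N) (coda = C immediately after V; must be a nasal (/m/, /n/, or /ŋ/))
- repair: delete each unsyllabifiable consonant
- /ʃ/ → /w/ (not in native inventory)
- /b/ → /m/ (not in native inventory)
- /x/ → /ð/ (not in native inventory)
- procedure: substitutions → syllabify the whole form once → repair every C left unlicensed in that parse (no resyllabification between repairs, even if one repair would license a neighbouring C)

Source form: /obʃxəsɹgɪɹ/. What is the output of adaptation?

Substitution: /b/ → /m/, /ʃ/ → /w/, /x/ → /ð/, giving /omwðəsɹgɪɹ/.
Under (C)V(N), the unsyllabifiable consonants are /w/, /s/, /ɹ/, /ɹ/ (only a nasal (/m/, /n/, or /ŋ/) is licensed in coda position; onsets are limited to one consonant).
Deleting the stranded consonants removes /w/, /s/, /ɹ/, /ɹ/.

omðəgɪ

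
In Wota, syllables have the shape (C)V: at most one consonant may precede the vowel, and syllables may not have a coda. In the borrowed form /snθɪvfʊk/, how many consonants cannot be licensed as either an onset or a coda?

Under (C)V, the unsyllabifiable consonants are /s/, /n/, /v/, /k/ (no codas are permitted; onsets are limited to one consonant).

4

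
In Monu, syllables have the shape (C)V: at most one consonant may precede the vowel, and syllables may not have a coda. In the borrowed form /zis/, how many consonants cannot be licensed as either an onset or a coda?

1

Under (C)V, the unsyllabifiable consonants are /s/ (no codas are permitted; onsets are limited to one consonant).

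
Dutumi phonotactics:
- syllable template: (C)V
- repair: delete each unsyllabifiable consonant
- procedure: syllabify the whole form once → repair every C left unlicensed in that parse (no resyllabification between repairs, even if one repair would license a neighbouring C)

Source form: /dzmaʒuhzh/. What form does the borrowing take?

Syllabifying with onset maximization leaves /d/, /z/, /h/, /z/, /h/ stranded (no codas are permitted; onsets are limited to one consonant).
Deletion applies to /d/, /z/, /h/, /z/, /h/.

maʒu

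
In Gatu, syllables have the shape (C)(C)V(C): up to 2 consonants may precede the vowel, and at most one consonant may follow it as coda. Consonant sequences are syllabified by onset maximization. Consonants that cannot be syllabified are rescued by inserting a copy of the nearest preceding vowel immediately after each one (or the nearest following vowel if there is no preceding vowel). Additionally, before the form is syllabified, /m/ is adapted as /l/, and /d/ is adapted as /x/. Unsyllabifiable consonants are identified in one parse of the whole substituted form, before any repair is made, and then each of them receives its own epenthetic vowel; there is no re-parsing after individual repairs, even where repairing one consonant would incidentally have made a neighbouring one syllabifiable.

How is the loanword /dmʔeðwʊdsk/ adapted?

Substitution: /d/ → /x/, /m/ → /l/, giving /xlʔeðwʊxsk/.
Syllabifying with onset maximization leaves /x/, /s/, /k/ stranded (at most one coda consonant is licensed; onsets may contain at most 2 consonants).
Each unlicensed consonant becomes the onset of a new syllable: /x/ → /xe/, /s/ → /sʊ/, /k/ → /kʊ/.

xelʔeðwʊxsʊkʊ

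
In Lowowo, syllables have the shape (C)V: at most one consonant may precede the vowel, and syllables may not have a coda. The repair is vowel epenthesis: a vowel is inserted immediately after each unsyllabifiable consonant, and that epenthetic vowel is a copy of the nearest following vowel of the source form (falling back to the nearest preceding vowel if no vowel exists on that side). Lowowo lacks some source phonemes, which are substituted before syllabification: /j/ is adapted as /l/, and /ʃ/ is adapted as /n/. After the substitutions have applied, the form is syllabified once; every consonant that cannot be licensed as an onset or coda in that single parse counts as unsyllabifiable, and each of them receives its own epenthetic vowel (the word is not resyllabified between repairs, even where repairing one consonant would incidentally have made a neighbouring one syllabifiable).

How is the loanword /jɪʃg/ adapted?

Substitution: /j/ → /l/, /ʃ/ → /n/, giving /lɪng/.
The consonants /n/, /g/ cannot be parsed into a legal (C)V syllable (no codas are permitted; onsets are limited to one consonant).
Epenthesis after each stranded consonant: /n/ → /nɪ/, /g/ → /gɪ/.

lɪnɪgɪ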